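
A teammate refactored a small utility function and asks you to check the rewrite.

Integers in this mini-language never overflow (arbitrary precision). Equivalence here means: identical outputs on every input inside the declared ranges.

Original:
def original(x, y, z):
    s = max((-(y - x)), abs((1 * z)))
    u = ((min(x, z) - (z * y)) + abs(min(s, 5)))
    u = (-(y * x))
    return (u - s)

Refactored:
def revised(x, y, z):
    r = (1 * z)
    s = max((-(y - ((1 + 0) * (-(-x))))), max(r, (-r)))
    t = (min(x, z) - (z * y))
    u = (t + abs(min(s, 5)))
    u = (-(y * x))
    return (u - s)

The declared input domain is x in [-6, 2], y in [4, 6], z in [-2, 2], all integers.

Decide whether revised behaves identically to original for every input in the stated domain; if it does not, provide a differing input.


The two versions differ — the changes include constant usage differs; and local variable names differ; and statement counts differ; and min/max/abs usage differs; and arithmetic usage differs.
As a probe, take x=2, y=4, z=1: original runs s = 1; u = -2; u = -8; return -9; revised runs r = 1; s = 1; t = -3; u = -2; u = -8; return -9; both end at -9.
Across all 135 domain points the two functions coincide.
verdict: equivalent


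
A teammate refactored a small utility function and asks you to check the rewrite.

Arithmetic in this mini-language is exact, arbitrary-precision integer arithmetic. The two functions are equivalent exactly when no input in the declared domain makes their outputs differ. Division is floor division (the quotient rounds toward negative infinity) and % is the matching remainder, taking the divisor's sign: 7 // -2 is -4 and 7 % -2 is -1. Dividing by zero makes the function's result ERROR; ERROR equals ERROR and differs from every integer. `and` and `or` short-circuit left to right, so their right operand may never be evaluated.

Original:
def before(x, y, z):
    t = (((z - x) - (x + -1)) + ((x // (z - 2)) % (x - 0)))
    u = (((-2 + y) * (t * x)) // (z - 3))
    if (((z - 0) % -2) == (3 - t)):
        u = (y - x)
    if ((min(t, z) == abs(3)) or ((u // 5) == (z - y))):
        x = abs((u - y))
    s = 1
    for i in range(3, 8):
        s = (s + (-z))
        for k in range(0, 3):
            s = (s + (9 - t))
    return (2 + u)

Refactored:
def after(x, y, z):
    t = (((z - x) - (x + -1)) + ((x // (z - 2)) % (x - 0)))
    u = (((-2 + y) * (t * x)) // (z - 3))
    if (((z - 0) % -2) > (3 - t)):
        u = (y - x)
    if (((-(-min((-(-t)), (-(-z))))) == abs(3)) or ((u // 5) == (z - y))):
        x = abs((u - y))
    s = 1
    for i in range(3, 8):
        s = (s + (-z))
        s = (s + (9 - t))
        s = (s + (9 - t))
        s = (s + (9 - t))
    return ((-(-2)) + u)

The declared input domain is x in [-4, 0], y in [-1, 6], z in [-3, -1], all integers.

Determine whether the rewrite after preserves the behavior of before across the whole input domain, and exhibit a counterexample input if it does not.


Input x=-4, y=-1, z=-3: -10 from before versus 5 from after.
verdict: not equivalent; witness: x=-4, y=-1, z=-3


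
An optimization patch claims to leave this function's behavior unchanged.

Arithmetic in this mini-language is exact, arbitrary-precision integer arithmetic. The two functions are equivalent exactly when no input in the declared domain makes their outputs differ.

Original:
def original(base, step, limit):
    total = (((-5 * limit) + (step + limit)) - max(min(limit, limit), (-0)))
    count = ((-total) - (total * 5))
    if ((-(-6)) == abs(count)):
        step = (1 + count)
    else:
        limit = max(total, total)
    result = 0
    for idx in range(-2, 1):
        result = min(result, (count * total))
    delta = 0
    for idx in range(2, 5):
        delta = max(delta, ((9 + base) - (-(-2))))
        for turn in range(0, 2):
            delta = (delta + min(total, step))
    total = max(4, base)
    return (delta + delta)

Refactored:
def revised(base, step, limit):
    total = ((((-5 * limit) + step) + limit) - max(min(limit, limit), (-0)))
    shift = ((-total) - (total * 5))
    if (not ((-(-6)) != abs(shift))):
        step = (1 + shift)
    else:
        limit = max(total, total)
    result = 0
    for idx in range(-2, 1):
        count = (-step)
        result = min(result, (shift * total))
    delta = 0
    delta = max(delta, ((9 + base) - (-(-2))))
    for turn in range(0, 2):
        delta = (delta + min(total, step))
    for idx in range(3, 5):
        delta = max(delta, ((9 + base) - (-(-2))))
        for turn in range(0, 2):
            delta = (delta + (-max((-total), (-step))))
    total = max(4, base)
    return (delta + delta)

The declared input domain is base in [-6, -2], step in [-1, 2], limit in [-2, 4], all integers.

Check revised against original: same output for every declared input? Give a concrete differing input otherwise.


The two are interchangeable: loop structure differs, min/max/abs usage differs, constant usage differs, local variable names differ, statement counts differ, arithmetic usage differs, boolean connective usage differs, comparison usage differs, and every declared input agrees.
One worked example (base=-4, step=2, limit=-2) — original: total = 10; count = -60; ((-(-6)) == abs(count)) -> false; limit = 10; result = 0; [idx=-2]; result = -600; [idx=-1]; result = -600; [idx=0]; result = -600; delta = 0; [idx=2]; delta = 3; [turn=0]; delta = 5; [turn=1]; delta = 7; [idx=3]; delta = 7; [turn=0]; delta = 9; [turn=1]; delta = 11; [idx=4]; delta = 11; [turn=0]; delta = 13; [turn=1]; delta = 15; total = 4; return 30; revised: total = 10; shift = -60; (not ((-(-6)) != abs(shift))) -> false; limit = 10; result = 0; [idx=-2]; count = -2; result = -600; [idx=-1]; count = -2; result = -600; [idx=0]; count = -2; result = -600; delta = 0; delta = 3; [turn=0]; delta = 5; [turn=1]; delta = 7; [idx=3]; delta = 7; [turn=0]; delta = 9; [turn=1]; delta = 11; [idx=4]; delta = 11; [turn=0]; delta = 13; [turn=1]; delta = 15; total = 4; return 30; agreement on 30.
An exhaustive pass over the 140 declared inputs shows identical outputs.
verdict: equivalent


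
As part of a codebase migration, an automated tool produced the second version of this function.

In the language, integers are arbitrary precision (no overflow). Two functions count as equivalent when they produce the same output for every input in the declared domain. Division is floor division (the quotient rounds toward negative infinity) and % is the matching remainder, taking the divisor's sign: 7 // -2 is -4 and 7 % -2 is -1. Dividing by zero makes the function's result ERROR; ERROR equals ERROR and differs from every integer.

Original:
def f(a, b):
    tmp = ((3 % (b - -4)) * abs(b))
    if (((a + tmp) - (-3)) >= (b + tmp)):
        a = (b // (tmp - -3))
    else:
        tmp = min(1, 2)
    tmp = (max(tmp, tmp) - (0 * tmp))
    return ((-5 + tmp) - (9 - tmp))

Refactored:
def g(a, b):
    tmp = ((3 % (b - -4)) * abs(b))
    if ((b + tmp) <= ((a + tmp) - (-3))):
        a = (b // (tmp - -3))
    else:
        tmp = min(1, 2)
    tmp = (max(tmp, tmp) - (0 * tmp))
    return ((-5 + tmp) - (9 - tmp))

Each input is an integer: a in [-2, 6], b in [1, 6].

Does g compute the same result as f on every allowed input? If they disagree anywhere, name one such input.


The two are interchangeable: comparison usage differs, and every declared input agrees.
One worked example (a=0, b=1) — f: tmp=3, then (((a + tmp) - (-3)) >= (b + tmp)) is true, then a=0, then tmp=3, then returns -8; g: tmp=3, then ((b + tmp) <= ((a + tmp) - (-3))) is true, then a=0, then tmp=3, then returns -8; agreement on -8.
Every one of the 54 inputs gives matching results.
verdict: equivalent


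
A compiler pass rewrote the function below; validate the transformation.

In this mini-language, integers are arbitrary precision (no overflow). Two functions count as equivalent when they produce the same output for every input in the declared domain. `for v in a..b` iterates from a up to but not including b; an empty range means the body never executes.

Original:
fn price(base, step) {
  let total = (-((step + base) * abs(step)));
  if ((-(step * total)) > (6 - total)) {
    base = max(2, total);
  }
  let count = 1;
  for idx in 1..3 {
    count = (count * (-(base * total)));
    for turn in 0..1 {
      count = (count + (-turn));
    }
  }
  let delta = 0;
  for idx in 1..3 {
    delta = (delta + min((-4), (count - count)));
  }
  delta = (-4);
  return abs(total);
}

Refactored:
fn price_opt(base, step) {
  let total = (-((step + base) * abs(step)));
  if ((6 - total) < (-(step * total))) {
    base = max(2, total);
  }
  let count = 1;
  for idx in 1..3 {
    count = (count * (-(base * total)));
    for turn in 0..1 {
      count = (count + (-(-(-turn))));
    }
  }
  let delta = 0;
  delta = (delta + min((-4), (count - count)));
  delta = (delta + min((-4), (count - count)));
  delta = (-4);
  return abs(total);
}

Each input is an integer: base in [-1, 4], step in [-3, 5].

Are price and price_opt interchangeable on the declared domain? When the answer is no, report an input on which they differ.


Comparing the listings, the differences include: constant usage differs, loop structure differs, comparison usage differs, arithmetic usage differs, min/max/abs usage differs.
As a probe, take base=4, step=2: price runs total=-12, then ((-(step * total)) > (6 - total)) is true, then base=2, then count=1, then (idx=1), then count=24, then (turn=0), then count=24, then (idx=2), then count=576, then (turn=0), then count=576, then delta=0, then (idx=1), then delta=-4, then (idx=2), then delta=-8, then delta=-4, then returns 12; price_opt runs total=-12, then ((6 - total) < (-(step * total))) is true, then base=2, then count=1, then (idx=1), then count=24, then (turn=0), then count=24, then (idx=2), then count=576, then (turn=0), then count=576, then delta=0, then delta=-4, then delta=-8, then delta=-4, then returns 12; both end at 12.
Every one of the 54 inputs gives matching results.
verdict: equivalent


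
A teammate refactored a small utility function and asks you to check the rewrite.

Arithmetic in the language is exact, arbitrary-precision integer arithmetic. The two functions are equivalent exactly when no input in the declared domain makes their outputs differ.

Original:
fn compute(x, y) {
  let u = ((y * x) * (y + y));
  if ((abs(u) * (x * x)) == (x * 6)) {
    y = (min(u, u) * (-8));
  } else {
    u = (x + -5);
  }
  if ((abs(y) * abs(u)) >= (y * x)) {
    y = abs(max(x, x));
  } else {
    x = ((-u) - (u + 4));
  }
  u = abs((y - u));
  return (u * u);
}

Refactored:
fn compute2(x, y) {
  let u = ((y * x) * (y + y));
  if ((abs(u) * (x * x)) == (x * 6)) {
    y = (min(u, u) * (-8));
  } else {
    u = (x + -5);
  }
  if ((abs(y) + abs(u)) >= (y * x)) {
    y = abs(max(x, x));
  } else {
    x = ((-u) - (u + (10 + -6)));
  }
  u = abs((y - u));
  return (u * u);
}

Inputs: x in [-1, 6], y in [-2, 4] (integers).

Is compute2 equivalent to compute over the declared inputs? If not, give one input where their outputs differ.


There is a counterexample at x=2, y=4: 25 on one side, 49 on the other.
compute: u := 64 | ((abs(u) * (x * x)) == (x * 6)): false | u := -3 | ((abs(y) * abs(u)) >= (y * x)): true | y := 2 | u := 5 | result 25
compute2: u := 64 | ((abs(u) * (x * x)) == (x * 6)): false | u := -3 | ((abs(y) + abs(u)) >= (y * x)): false | x := 2 | u := 7 | result 49
verdict: not equivalent; witness: x=2, y=4


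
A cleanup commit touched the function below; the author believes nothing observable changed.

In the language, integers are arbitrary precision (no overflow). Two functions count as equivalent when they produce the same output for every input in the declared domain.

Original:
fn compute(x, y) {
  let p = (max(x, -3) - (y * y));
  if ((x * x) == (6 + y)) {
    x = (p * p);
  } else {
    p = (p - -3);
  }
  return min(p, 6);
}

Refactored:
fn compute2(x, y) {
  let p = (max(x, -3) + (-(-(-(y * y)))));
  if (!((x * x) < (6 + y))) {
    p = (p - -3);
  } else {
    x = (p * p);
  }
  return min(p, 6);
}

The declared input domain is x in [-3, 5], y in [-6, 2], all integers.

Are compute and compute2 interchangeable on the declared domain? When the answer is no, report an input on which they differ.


x=-2, y=-2 yields -6 from compute but -3 from compute2.
verdict: not equivalent; witness: x=-2, y=-2


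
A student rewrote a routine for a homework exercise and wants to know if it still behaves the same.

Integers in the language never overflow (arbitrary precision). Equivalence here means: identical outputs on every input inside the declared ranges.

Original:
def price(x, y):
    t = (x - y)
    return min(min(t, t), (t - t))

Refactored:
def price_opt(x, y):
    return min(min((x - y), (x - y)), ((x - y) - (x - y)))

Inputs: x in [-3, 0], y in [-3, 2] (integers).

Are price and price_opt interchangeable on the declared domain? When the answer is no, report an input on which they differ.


The two are interchangeable: arithmetic usage differs, plus local variable names differ, plus statement counts differ, and every declared input agrees.
One worked example (x=-3, y=-3) — price: t becomes 0; next final value 0; price_opt: final value 0; agreement on 0.
Sweeping the whole domain (24 inputs) finds no disagreement.
verdict: equivalent


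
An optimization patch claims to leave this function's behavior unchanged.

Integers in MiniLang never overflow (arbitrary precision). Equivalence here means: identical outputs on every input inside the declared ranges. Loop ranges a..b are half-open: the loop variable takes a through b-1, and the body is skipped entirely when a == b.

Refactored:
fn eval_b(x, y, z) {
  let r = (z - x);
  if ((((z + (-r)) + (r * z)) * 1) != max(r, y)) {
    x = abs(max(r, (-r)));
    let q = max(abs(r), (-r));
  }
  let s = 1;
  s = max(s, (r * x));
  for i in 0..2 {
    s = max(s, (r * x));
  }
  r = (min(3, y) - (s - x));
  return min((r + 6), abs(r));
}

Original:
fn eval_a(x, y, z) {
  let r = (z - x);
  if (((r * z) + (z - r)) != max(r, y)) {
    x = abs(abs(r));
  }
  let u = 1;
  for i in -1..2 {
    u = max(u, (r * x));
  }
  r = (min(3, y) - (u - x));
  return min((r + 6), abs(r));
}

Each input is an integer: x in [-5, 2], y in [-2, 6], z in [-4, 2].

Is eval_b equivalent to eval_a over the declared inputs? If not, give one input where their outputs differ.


Side by side, the visible changes include: constant usage differs, min/max/abs usage differs, statement counts differ, loop structure differs, arithmetic usage differs, local variable names differ.
Tracing x=-2, y=4, z=-2: eval_a: r = 0; (((r * z) + (z - r)) != max(r, y)) -> true; x = 0; u = 1; [i=-1]; u = 1; [i=0]; u = 1; [i=1]; u = 1; r = 2; return 2 | eval_b: r = 0; ((((z + (-r)) + (r * z)) * 1) != max(r, y)) -> true; x = 0; q = 0; s = 1; s = 1; [i=0]; s = 1; [i=1]; s = 1; r = 2; return 2 — matching result 2.
Every one of the 504 inputs gives matching results.
verdict: equivalent


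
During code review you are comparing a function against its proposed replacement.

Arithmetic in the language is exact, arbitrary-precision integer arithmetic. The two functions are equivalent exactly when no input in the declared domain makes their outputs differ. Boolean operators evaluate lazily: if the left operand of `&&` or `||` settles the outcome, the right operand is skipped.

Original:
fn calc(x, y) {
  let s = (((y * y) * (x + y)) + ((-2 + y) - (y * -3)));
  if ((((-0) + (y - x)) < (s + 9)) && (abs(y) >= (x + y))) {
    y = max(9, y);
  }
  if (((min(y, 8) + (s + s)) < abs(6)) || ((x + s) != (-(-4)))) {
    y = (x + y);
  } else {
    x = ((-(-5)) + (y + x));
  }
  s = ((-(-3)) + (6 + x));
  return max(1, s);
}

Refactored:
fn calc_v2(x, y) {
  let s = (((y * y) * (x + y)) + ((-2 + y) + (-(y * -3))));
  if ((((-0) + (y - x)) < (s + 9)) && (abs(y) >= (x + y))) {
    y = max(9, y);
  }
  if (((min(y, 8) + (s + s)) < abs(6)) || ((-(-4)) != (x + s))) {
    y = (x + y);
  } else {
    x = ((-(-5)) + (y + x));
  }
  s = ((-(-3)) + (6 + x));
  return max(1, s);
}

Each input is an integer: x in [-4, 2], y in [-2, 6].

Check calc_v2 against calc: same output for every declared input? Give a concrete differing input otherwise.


The two versions differ — the changes include arithmetic usage differs.
As a probe, take x=-3, y=3: calc runs s = 10; ((((-0) + (y - x)) < (s + 9)) && (abs(y) >= (x + y))) -> true; y = 9; (((min(y, 8) + (s + s)) < abs(6)) || ((x + s) != (-(-4)))) -> true; y = 6; s = 6; return 6; calc_v2 runs s = 10; ((((-0) + (y - x)) < (s + 9)) && (abs(y) >= (x + y))) -> true; y = 9; (((min(y, 8) + (s + s)) < abs(6)) || ((-(-4)) != (x + s))) -> true; y = 6; s = 6; return 6; both end at 6.
Checked all 63 inputs in the declared domain: the outputs agree on every one.
verdict: equivalent


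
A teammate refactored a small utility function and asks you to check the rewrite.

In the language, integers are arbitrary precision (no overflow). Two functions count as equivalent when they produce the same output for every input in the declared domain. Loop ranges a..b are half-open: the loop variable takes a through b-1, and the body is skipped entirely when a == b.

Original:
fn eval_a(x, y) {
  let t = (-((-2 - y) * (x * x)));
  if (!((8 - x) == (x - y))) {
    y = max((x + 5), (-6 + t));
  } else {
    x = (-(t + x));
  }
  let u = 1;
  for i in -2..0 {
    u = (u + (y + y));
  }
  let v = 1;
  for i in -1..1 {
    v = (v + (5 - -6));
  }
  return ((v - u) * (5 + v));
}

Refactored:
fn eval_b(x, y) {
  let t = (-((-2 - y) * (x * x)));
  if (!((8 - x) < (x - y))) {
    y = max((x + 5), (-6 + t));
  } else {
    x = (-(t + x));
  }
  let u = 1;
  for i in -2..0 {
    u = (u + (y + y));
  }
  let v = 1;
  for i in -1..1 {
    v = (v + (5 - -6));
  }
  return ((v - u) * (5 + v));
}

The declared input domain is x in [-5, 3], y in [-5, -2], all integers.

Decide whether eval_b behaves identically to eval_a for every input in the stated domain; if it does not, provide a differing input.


Input x=2, y=-5: -168 from eval_a versus 1176 from eval_b.
verdict: not equivalent; witness: x=2, y=-5


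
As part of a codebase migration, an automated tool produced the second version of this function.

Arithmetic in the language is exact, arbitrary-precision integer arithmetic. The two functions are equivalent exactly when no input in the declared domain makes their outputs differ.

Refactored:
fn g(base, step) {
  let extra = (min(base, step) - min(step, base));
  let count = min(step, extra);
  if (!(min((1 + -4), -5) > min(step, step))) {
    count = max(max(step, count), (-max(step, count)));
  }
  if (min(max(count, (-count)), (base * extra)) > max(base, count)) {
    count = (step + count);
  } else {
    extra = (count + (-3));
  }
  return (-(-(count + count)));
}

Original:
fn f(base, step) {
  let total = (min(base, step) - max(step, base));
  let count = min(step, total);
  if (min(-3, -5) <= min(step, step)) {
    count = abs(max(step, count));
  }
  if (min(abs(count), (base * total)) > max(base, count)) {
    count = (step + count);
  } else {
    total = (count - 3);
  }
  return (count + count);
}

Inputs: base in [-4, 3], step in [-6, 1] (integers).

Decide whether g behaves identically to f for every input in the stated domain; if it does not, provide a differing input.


At base=1, step=-6: f gives -14, g gives -12.
verdict: not equivalent; witness: base=1, step=-6


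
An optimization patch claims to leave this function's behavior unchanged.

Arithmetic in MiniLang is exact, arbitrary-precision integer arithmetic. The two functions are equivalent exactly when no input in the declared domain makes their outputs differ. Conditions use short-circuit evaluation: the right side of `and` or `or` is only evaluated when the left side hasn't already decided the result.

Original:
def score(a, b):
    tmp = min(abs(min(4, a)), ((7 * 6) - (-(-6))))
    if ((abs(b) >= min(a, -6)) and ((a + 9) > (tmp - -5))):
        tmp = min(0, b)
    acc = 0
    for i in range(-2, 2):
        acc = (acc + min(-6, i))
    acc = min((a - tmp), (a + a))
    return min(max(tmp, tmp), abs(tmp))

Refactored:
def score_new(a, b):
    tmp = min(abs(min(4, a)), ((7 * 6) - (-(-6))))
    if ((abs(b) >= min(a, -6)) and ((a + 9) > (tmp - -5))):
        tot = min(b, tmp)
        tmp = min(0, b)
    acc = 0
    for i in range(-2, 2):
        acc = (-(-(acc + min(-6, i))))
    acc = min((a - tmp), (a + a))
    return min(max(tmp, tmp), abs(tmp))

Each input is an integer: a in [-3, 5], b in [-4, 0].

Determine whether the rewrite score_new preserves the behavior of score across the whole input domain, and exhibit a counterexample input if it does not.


The two versions differ — the changes include local variable names differ; statement counts differ; min/max/abs usage differs.
Spot check at a=-3, b=-1 — score: tmp=3, then ((abs(b) >= min(a, -6)) and ((a + 9) > (tmp - -5))) is false, then acc=0, then (i=-2), then acc=-6, then (i=-1), then acc=-12, then (i=0), then acc=-18, then (i=1), then acc=-24, then acc=-6, then returns 3. score_new: tmp=3, then ((abs(b) >= min(a, -6)) and ((a + 9) > (tmp - -5))) is false, then acc=0, then (i=-2), then acc=-6, then (i=-1), then acc=-12, then (i=0), then acc=-18, then (i=1), then acc=-24, then acc=-6, then returns 3. Both give 3.
Checked all 45 inputs in the declared domain: the outputs agree on every one.
verdict: equivalent


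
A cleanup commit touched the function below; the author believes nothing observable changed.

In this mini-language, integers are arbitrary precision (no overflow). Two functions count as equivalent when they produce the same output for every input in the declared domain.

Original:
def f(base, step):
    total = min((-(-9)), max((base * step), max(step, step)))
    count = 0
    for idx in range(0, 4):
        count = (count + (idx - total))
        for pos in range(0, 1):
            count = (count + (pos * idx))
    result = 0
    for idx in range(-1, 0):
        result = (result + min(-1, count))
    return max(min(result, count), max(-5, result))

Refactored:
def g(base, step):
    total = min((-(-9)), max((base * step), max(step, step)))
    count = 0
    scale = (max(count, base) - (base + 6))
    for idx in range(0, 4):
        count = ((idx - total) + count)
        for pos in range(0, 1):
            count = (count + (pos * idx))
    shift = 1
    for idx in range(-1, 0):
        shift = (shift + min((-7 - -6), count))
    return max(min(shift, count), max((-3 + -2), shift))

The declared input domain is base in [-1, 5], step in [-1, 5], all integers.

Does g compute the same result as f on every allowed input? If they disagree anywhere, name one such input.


Input base=-1, step=-1: -1 from f versus 0 from g.
verdict: not equivalent; witness: base=-1, step=-1


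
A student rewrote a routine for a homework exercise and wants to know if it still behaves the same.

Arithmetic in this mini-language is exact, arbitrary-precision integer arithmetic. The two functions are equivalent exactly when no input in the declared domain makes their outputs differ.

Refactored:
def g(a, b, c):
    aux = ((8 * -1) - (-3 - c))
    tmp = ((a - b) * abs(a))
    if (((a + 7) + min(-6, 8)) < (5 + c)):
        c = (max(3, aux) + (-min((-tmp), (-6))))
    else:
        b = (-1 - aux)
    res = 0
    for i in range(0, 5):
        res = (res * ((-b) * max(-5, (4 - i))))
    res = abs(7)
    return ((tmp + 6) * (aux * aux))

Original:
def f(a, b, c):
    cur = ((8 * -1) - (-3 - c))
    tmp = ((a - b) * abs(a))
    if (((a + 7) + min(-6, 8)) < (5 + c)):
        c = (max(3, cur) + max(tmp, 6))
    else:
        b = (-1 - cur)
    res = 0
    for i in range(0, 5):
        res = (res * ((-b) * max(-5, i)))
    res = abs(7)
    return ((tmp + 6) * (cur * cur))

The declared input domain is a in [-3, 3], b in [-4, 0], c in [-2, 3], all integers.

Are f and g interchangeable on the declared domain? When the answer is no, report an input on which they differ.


Comparing the listings, the differences include: arithmetic usage differs, min/max/abs usage differs, local variable names differ, constant usage differs.
One worked example (a=3, b=-3, c=0) — f: cur := -5 | tmp := 18 | (((a + 7) + min(-6, 8)) < (5 + c)): true | c := 21 | res := 0 | iter i=0: | res := 0 | iter i=1: | res := 0 | iter i=2: | res := 0 | iter i=3: | res := 0 | iter i=4: | res := 0 | res := 7 | result 600; g: aux := -5 | tmp := 18 | (((a + 7) + min(-6, 8)) < (5 + c)): true | c := 21 | res := 0 | iter i=0: | res := 0 | iter i=1: | res := 0 | iter i=2: | res := 0 | iter i=3: | res := 0 | iter i=4: | res := 0 | res := 7 | result 600; agreement on 600.
Sweeping the whole domain (210 inputs) finds no disagreement.
verdict: equivalent


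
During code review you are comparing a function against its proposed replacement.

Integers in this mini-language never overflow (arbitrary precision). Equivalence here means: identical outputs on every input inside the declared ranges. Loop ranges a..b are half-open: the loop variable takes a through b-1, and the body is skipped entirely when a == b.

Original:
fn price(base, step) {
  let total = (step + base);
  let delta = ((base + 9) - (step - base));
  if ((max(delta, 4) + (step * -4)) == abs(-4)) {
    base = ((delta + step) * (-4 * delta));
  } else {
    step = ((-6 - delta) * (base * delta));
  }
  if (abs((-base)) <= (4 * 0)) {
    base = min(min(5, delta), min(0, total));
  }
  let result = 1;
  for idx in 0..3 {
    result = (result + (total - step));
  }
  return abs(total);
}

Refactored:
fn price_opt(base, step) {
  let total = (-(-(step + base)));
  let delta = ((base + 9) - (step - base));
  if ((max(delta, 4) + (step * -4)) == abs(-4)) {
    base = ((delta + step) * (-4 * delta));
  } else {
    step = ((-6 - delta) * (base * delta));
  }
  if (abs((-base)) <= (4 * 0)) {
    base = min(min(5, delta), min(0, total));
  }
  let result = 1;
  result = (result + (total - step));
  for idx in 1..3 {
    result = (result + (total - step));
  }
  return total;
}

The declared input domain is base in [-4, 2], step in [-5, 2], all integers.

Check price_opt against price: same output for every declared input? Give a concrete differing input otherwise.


These are not equivalent — on base=-4, step=-5 the outputs split (9 vs -9).
price: total=-9, then delta=6, then ((max(delta, 4) + (step * -4)) == abs(-4)) is false, then step=288, then (abs((-base)) <= (4 * 0)) is false, then result=1, then (idx=0), then result=-296, then (idx=1), then result=-593, then (idx=2), then result=-890, then returns 9
price_opt: total=-9, then delta=6, then ((max(delta, 4) + (step * -4)) == abs(-4)) is false, then step=288, then (abs((-base)) <= (4 * 0)) is false, then result=1, then result=-296, then (idx=1), then result=-593, then (idx=2), then result=-890, then returns -9
verdict: not equivalent; witness: base=-4, step=-5


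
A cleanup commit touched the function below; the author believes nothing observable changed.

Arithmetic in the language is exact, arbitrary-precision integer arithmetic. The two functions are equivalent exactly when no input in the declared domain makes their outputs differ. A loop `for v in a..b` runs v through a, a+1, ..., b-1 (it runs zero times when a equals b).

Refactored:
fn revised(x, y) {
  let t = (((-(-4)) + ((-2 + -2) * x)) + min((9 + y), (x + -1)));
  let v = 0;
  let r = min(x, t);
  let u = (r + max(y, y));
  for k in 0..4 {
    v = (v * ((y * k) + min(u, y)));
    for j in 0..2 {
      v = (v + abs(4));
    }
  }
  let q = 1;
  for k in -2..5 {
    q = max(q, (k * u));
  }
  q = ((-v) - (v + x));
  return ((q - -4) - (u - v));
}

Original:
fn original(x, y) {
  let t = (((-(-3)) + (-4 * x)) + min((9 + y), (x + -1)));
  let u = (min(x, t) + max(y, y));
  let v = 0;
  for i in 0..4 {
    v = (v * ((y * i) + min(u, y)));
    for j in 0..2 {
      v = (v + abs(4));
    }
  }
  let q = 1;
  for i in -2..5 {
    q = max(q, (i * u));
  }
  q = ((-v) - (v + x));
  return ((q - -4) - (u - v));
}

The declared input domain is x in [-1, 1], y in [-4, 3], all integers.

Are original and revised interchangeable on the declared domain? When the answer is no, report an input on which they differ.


Try x=1, y=-4.
original: t = -1; u = -5; v = 0; [i=0]; v = 0; [j=0]; v = 4; [j=1]; v = 8; [i=1]; v = -72; [j=0]; v = -68; [j=1]; v = -64; [i=2]; v = 832; [j=0]; v = 836; [j=1]; v = 840; [i=3]; v = -14280; [j=0]; v = -14276; [j=1]; v = -14272; q = 1; [i=-2]; q = 10; [i=-1]; q = 10; [i=0]; q = 10; [i=1]; q = 10; [i=2]; q = 10; [i=3]; q = 10; [i=4]; q = 10; q = 28543; return 14280
revised: t = 0; v = 0; r = 0; u = -4; [k=0]; v = 0; [j=0]; v = 4; [j=1]; v = 8; [k=1]; v = -64; [j=0]; v = -60; [j=1]; v = -56; [k=2]; v = 672; [j=0]; v = 676; [j=1]; v = 680; [k=3]; v = -10880; [j=0]; v = -10876; [j=1]; v = -10872; q = 1; [k=-2]; q = 8; [k=-1]; q = 8; [k=0]; q = 8; [k=1]; q = 8; [k=2]; q = 8; [k=3]; q = 8; [k=4]; q = 8; q = 21743; return 10879
14280 vs 10879 — the two versions disagree here.
verdict: not equivalent; witness: x=1, y=-4


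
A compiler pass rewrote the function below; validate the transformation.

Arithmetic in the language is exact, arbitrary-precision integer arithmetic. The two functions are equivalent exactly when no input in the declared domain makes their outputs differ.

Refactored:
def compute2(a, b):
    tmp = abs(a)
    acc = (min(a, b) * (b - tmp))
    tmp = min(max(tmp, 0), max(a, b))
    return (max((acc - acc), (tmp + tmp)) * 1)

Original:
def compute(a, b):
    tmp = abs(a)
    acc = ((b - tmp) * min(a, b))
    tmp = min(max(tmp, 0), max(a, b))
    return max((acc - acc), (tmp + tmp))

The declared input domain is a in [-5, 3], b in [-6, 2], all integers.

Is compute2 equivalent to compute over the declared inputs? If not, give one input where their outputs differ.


Side by side, the visible changes include: arithmetic usage differs; constant usage differs.
One worked example (a=2, b=1) — compute: tmp = 2; acc = -1; tmp = 2; return 4; compute2: tmp = 2; acc = -1; tmp = 2; return 4; agreement on 4.
Checked all 81 inputs in the declared domain: the outputs agree on every one.
verdict: equivalent


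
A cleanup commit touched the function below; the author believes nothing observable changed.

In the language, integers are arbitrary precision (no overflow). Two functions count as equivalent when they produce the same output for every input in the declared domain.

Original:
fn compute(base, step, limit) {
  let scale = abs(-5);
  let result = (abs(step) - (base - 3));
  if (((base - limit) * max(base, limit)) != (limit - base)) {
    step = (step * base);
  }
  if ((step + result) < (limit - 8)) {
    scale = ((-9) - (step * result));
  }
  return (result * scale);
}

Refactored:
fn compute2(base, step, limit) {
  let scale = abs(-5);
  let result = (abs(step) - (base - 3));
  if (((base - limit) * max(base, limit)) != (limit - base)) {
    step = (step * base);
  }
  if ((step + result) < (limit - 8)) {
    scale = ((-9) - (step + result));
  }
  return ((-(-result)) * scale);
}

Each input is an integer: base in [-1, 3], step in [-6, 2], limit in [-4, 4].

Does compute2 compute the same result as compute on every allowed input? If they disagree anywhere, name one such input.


Run the pair on base=2, step=-6, limit=4.
compute: scale := 5 | result := 7 | (((base - limit) * max(base, limit)) != (limit - base)): true | step := -12 | ((step + result) < (limit - 8)): true | scale := 75 | result 525
compute2: scale := 5 | result := 7 | (((base - limit) * max(base, limit)) != (limit - base)): true | step := -12 | ((step + result) < (limit - 8)): true | scale := -4 | result -28
525 vs -28 — the two versions disagree here.
verdict: not equivalent; witness: base=2, step=-6, limit=4


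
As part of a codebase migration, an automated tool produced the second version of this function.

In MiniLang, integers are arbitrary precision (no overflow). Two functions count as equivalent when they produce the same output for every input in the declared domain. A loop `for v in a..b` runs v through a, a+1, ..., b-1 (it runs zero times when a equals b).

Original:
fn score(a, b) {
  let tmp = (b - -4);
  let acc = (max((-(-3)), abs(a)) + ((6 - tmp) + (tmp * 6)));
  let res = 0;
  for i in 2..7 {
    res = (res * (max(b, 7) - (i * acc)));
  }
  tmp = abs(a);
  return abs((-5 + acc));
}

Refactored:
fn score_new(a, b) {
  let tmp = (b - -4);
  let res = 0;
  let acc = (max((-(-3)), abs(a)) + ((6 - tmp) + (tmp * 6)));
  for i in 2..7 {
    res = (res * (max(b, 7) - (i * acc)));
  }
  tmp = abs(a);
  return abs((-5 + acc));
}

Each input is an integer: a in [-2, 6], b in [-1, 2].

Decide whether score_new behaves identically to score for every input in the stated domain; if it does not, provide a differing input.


This is a faithful refactor — same computation, different form, but the computed results match everywhere.
As a probe, take a=0, b=0: score runs tmp=4, then acc=29, then res=0, then (i=2), then res=0, then (i=3), then res=0, then (i=4), then res=0, then (i=5), then res=0, then (i=6), then res=0, then tmp=0, then returns 24; score_new runs tmp=4, then res=0, then acc=29, then (i=2), then res=0, then (i=3), then res=0, then (i=4), then res=0, then (i=5), then res=0, then (i=6), then res=0, then tmp=0, then returns 24; both end at 24.
An exhaustive pass over the 36 declared inputs shows identical outputs.
verdict: equivalent


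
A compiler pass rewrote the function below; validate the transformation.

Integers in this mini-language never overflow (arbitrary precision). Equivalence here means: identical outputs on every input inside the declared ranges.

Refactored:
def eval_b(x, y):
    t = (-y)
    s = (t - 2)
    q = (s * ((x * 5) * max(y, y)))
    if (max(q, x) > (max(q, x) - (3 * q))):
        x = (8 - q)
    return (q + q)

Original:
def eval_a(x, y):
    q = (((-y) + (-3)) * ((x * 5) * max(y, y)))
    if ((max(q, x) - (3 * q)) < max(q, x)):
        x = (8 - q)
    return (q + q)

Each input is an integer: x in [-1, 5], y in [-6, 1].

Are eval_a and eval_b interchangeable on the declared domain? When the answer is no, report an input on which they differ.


Consider the input x=-1, y=-6.
eval_a: q becomes 90; next ((max(q, x) - (3 * q)) < max(q, x)) evaluates to true; next x becomes -82; next final value 180
eval_b: t becomes 6; next s becomes 4; next q becomes 120; next (max(q, x) > (max(q, x) - (3 * q))) evaluates to true; next x becomes -112; next final value 240
180 vs 240 — the two versions disagree here.
verdict: not equivalent; witness: x=-1, y=-6


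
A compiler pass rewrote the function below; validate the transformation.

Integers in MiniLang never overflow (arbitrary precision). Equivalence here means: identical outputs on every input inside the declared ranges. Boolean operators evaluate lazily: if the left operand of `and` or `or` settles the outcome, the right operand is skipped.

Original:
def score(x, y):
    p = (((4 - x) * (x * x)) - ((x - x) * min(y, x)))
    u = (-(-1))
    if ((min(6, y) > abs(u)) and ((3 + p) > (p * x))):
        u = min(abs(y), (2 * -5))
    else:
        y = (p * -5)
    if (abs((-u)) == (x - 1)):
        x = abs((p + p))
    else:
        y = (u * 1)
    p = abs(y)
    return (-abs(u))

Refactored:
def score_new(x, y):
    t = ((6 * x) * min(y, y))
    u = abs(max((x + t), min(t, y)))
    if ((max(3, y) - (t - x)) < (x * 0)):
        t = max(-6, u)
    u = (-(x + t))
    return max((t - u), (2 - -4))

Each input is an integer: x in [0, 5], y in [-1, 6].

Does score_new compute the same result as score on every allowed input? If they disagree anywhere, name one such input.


At x=0, y=-1: score gives -1, score_new gives 6.
verdict: not equivalent; witness: x=0, y=-1


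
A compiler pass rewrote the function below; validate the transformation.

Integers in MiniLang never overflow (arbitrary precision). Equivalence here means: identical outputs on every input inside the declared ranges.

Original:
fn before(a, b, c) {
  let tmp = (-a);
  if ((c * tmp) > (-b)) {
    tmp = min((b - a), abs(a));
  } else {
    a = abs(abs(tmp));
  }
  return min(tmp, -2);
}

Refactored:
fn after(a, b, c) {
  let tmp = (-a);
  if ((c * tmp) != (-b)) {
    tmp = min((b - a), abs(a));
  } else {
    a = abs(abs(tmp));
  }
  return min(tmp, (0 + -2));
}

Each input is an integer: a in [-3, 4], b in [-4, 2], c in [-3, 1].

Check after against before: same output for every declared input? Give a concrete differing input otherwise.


There is a counterexample at a=-1, b=-4, c=-3: -2 on one side, -3 on the other.
before: tmp := 1 | ((c * tmp) > (-b)): false | a := 1 | result -2
after: tmp := 1 | ((c * tmp) != (-b)): true | tmp := -3 | result -3
verdict: not equivalent; witness: a=-1, b=-4, c=-3


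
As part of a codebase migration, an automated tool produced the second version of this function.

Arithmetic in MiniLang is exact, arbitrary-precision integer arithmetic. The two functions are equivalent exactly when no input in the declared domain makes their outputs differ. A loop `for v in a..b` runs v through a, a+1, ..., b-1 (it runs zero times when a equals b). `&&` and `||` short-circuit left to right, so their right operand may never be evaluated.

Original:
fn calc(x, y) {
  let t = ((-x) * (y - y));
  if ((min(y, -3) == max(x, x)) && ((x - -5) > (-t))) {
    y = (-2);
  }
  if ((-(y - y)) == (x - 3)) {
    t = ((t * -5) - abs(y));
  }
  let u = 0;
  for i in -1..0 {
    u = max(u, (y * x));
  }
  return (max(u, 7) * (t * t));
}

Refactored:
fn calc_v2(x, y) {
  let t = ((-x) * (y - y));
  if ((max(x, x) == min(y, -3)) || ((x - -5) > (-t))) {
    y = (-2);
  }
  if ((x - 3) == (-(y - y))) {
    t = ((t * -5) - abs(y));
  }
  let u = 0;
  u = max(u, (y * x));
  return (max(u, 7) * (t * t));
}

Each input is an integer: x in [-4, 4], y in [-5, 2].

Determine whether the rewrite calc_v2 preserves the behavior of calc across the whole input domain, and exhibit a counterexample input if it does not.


At x=3, y=-5: calc gives 175, calc_v2 gives 28.
verdict: not equivalent; witness: x=3, y=-5


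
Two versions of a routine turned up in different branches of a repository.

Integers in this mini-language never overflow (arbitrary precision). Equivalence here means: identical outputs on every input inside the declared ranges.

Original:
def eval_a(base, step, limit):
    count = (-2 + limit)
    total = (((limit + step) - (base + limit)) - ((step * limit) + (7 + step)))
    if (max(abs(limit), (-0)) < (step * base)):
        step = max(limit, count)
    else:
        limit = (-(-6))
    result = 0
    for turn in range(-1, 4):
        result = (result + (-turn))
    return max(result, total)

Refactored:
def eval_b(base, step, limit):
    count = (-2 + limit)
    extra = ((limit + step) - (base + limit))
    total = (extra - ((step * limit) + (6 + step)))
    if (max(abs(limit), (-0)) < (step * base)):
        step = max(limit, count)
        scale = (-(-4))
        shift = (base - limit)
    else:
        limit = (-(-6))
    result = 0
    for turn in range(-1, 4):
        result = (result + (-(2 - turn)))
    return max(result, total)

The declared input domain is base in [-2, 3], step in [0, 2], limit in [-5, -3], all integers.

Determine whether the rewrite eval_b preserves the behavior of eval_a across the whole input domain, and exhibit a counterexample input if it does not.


Not equivalent: base=-2, step=0, limit=-5 separates them (-5 vs -4).
eval_a: count=-7, then total=-5, then (max(abs(limit), (-0)) < (step * base)) is false, then limit=6, then result=0, then (turn=-1), then result=1, then (turn=0), then result=1, then (turn=1), then result=0, then (turn=2), then result=-2, then (turn=3), then result=-5, then returns -5
eval_b: count=-7, then extra=2, then total=-4, then (max(abs(limit), (-0)) < (step * base)) is false, then limit=6, then result=0, then (turn=-1), then result=-3, then (turn=0), then result=-5, then (turn=1), then result=-6, then (turn=2), then result=-6, then (turn=3), then result=-5, then returns -4
verdict: not equivalent; witness: base=-2, step=0, limit=-5


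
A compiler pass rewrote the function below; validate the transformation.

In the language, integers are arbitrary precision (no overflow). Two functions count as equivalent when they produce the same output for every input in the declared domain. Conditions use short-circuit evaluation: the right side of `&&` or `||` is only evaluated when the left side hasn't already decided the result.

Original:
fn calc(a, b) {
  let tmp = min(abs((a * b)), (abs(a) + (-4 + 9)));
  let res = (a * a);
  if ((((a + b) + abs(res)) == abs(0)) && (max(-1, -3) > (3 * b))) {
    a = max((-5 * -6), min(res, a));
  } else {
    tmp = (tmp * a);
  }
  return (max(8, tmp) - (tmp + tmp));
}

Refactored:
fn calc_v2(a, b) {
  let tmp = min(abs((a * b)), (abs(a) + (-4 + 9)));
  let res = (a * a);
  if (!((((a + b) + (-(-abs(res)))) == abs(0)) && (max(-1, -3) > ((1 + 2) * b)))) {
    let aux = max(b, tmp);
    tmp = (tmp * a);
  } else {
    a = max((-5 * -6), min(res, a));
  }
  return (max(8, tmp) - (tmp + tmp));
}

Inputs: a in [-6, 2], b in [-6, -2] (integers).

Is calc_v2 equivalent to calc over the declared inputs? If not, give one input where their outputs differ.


The two versions differ — the changes include local variable names differ, plus statement counts differ, plus boolean connective usage differs, plus arithmetic usage differs, plus min/max/abs usage differs, plus constant usage differs.
Spot check at a=0, b=-4 — calc: tmp=0, then res=0, then ((((a + b) + abs(res)) == abs(0)) && (max(-1, -3) > (3 * b))) is false, then tmp=0, then returns 8. calc_v2: tmp=0, then res=0, then (!((((a + b) + (-(-abs(res)))) == abs(0)) && (max(-1, -3) > ((1 + 2) * b)))) is true, then aux=0, then tmp=0, then returns 8. Both give 8.
Sweeping the whole domain (45 inputs) finds no disagreement.
verdict: equivalent
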